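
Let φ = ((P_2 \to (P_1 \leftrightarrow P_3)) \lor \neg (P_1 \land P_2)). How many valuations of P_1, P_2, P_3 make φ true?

7

P_1 | P_2 | P_3 | (P_1 \leftrightarrow P_3) | (P_1 \land P_2) | \neg (P_1 \land P_2) | φ
--- | --- | --- | ------------------------- | --------------- | -------------------- | -
 T  |  T  |  T  |             T             |        T        |          F           | T
 T  |  T  |  F  |             F             |        T        |          F           | F
 T  |  F  |  T  |             T             |        F        |          T           | T
 T  |  F  |  F  |             F             |        F        |          T           | T
 F  |  T  |  T  |             F             |        F        |          T           | T
 F  |  T  |  F  |             T             |        F        |          T           | T
 F  |  F  |  T  |             F             |        F        |          T           | T
 F  |  F  |  F  |             T             |        F        |          T           | T
The formula is true on 7 of the 8 rows.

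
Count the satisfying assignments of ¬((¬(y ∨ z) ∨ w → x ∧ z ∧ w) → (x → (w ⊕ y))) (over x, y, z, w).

2

  x      y      z      w    |    φ  
 True   True   True   True  |   True
 True   True   True  False  |  False
 True   True  False   True  |  False
 True   True  False  False  |  False
 True  False   True   True  |  False
 True  False   True  False  |   True
 True  False  False   True  |  False
 True  False  False  False  |  False
False   True   True   True  |  False
False   True   True  False  |  False
False   True  False   True  |  False
False   True  False  False  |  False
False  False   True   True  |  False
False  False   True  False  |  False
False  False  False   True  |  False
False  False  False  False  |  False
The formula is true on 2 of the 16 rows.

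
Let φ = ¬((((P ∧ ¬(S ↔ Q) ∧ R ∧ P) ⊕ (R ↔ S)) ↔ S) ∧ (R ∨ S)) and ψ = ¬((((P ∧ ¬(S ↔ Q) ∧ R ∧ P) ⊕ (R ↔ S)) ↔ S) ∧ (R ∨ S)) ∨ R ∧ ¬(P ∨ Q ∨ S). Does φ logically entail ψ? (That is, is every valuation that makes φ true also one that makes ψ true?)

P | Q | R | S | φ | ψ
- | - | - | - | - | -
T | T | T | T | F | F
T | T | T | F | T | T
T | T | F | T | T | T
T | T | F | F | T | T
T | F | T | T | T | T
T | F | T | F | F | F
T | F | F | T | T | T
T | F | F | F | T | T
F | T | T | T | F | F
F | T | T | F | F | F
F | T | F | T | T | T
F | T | F | F | T | T
F | F | T | T | F | F
F | F | T | F | F | T
F | F | F | T | T | T
F | F | F | F | T | T
In every row where φ is true, ψ is also true, so φ ⊨ ψ.

yes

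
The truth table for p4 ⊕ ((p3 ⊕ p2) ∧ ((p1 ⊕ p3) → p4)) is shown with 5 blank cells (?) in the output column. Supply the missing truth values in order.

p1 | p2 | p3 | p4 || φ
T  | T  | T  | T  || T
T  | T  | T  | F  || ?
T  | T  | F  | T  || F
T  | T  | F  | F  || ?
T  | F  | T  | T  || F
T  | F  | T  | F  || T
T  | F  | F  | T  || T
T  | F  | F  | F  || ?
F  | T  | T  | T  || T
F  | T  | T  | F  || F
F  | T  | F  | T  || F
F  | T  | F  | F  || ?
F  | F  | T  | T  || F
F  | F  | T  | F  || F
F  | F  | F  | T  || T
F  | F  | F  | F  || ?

F, F, F, T, F

Row p1=T, p2=T, p3=T, p4=F: ((p3 ⊕ p2) ∧ ((p1 ⊕ p3) → p4)) = F, so the formula = F.
Row p1=T, p2=T, p3=F, p4=F: ((p3 ⊕ p2) ∧ ((p1 ⊕ p3) → p4)) = F, so the formula = F.
Row p1=T, p2=F, p3=F, p4=F: ((p3 ⊕ p2) ∧ ((p1 ⊕ p3) → p4)) = F, so the formula = F.
Row p1=F, p2=T, p3=F, p4=F: ((p3 ⊕ p2) ∧ ((p1 ⊕ p3) → p4)) = T, so the formula = T.
Row p1=F, p2=F, p3=F, p4=F: ((p3 ⊕ p2) ∧ ((p1 ⊕ p3) → p4)) = F, so the formula = F.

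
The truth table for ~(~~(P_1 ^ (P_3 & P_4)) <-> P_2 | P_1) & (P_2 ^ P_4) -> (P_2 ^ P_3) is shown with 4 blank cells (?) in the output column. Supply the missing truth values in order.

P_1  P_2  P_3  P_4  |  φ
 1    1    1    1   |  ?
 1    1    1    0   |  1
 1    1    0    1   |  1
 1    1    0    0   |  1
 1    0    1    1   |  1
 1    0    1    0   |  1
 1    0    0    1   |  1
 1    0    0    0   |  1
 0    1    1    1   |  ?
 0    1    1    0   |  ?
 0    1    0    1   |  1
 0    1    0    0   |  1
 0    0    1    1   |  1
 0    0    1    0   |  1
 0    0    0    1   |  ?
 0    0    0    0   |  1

Row P_1=1, P_2=1, P_3=1, P_4=1: (~(~~(P_1 ^ (P_3 & P_4)) <-> P_2 | P_1) & (P_2 ^ P_4)) = 0, (P_2 ^ P_3) = 0, so the formula = 1.
Row P_1=0, P_2=1, P_3=1, P_4=1: (~(~~(P_1 ^ (P_3 & P_4)) <-> P_2 | P_1) & (P_2 ^ P_4)) = 0, (P_2 ^ P_3) = 0, so the formula = 1.
Row P_1=0, P_2=1, P_3=1, P_4=0: (~(~~(P_1 ^ (P_3 & P_4)) <-> P_2 | P_1) & (P_2 ^ P_4)) = 1, (P_2 ^ P_3) = 0, so the formula = 0.
Row P_1=0, P_2=0, P_3=0, P_4=1: (~(~~(P_1 ^ (P_3 & P_4)) <-> P_2 | P_1) & (P_2 ^ P_4)) = 0, (P_2 ^ P_3) = 0, so the formula = 1.

1, 1, 0, 1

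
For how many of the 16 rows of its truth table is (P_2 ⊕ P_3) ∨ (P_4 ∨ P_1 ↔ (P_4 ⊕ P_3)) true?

P_1 | P_2 | P_3 | P_4 | φ
--- | --- | --- | --- | -
 F  |  F  |  F  |  F  | T
 F  |  F  |  F  |  T  | T
 F  |  F  |  T  |  F  | T
 F  |  F  |  T  |  T  | T
 F  |  T  |  F  |  F  | T
 F  |  T  |  F  |  T  | T
 F  |  T  |  T  |  F  | F
 F  |  T  |  T  |  T  | F
 T  |  F  |  F  |  F  | F
 T  |  F  |  F  |  T  | T
 T  |  F  |  T  |  F  | T
 T  |  F  |  T  |  T  | T
 T  |  T  |  F  |  F  | T
 T  |  T  |  F  |  T  | T
 T  |  T  |  T  |  F  | T
 T  |  T  |  T  |  T  | F
The formula is true on 12 of the 16 rows.

12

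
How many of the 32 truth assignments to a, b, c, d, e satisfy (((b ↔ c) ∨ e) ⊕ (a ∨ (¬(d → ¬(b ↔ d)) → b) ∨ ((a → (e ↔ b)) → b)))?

8

a | b | c | d | e | φ
- | - | - | - | - | -
F | F | F | F | F | F
F | F | F | F | T | F
F | F | F | T | F | F
F | F | F | T | T | F
F | F | T | F | F | T
F | F | T | F | T | F
F | F | T | T | F | T
F | F | T | T | T | F
F | T | F | F | F | T
F | T | F | F | T | F
F | T | F | T | F | T
F | T | F | T | T | F
F | T | T | F | F | F
F | T | T | F | T | F
F | T | T | T | F | F
F | T | T | T | T | F
T | F | F | F | F | F
T | F | F | F | T | F
T | F | F | T | F | F
T | F | F | T | T | F
T | F | T | F | F | T
T | F | T | F | T | F
T | F | T | T | F | T
T | F | T | T | T | F
T | T | F | F | F | T
T | T | F | F | T | F
T | T | F | T | F | T
T | T | F | T | T | F
T | T | T | F | F | F
T | T | T | F | T | F
T | T | T | T | F | F
T | T | T | T | T | F
The formula is true on 8 of the 32 rows.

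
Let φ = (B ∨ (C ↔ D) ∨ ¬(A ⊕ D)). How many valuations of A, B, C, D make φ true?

14

A | B | C | D || (B ∨ (C ↔ D) ∨ ¬(A ⊕ D))
T | T | T | T ||            T            
T | T | T | F ||            T            
T | T | F | T ||            T            
T | T | F | F ||            T            
T | F | T | T ||            T            
T | F | T | F ||            F            
T | F | F | T ||            T            
T | F | F | F ||            T            
F | T | T | T ||            T            
F | T | T | F ||            T            
F | T | F | T ||            T            
F | T | F | F ||            T            
F | F | T | T ||            T            
F | F | T | F ||            T            
F | F | F | T ||            F            
F | F | F | F ||            T            
The formula is true on 14 of the 16 rows.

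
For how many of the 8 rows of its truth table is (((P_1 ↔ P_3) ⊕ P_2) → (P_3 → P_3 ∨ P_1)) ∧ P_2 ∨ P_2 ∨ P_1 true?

P_1 | P_2 | P_3 || φ
 F  |  F  |  F  || F
 F  |  F  |  T  || F
 F  |  T  |  F  || T
 F  |  T  |  T  || T
 T  |  F  |  F  || T
 T  |  F  |  T  || T
 T  |  T  |  F  || T
 T  |  T  |  T  || T
The formula is true on 6 of the 8 rows.

6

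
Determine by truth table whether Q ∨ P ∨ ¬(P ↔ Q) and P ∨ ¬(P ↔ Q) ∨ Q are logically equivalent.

equivalent

P | Q || φ | ψ
1 | 1 || 1 | 1
1 | 0 || 1 | 1
0 | 1 || 1 | 1
0 | 0 || 0 | 0
The columns for φ and ψ agree on every row, so they are logically equivalent.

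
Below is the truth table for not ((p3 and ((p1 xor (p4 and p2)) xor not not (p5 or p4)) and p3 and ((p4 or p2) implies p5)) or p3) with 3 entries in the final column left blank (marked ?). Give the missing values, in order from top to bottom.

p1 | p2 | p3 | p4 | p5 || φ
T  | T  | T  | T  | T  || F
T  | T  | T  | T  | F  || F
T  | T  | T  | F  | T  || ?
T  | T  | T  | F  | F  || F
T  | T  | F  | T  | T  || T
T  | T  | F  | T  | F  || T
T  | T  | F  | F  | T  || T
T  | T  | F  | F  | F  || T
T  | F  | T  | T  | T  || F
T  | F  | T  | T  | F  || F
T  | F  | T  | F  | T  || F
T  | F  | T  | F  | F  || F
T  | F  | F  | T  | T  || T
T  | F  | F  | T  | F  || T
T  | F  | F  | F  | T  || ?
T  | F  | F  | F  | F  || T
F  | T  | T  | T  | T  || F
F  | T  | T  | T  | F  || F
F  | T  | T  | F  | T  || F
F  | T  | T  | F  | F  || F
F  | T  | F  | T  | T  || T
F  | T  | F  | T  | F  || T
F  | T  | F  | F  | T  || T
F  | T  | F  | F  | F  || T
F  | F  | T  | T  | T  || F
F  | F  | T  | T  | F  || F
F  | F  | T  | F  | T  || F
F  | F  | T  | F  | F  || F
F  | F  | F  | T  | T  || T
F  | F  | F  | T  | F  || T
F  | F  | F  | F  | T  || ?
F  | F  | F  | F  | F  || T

Row 3: (p3 and ((p1 xor (p4 and p2)) xor not not (p5 or p4)) and p3 and ((p4 or p2) implies p5)) = F, ((p3 and ((p1 xor (p4 and p2)) xor not not (p5 or p4)) and p3 and ((p4 or p2) implies p5)) or p3) = T, so the formula = F.
Row 15: (p3 and ((p1 xor (p4 and p2)) xor not not (p5 or p4)) and p3 and ((p4 or p2) implies p5)) = F, ((p3 and ((p1 xor (p4 and p2)) xor not not (p5 or p4)) and p3 and ((p4 or p2) implies p5)) or p3) = F, so the formula = T.
Row 31: (p3 and ((p1 xor (p4 and p2)) xor not not (p5 or p4)) and p3 and ((p4 or p2) implies p5)) = F, ((p3 and ((p1 xor (p4 and p2)) xor not not (p5 or p4)) and p3 and ((p4 or p2) implies p5)) or p3) = F, so the formula = T.

F, T, T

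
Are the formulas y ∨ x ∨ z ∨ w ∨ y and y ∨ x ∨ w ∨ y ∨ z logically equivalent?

equivalent

x  y  z  w  |  φ  ψ
T  T  T  T  |  T  T
T  T  T  F  |  T  T
T  T  F  T  |  T  T
T  T  F  F  |  T  T
T  F  T  T  |  T  T
T  F  T  F  |  T  T
T  F  F  T  |  T  T
T  F  F  F  |  T  T
F  T  T  T  |  T  T
F  T  T  F  |  T  T
F  T  F  T  |  T  T
F  T  F  F  |  T  T
F  F  T  T  |  T  T
F  F  T  F  |  T  T
F  F  F  T  |  T  T
F  F  F  F  |  F  F
The columns for φ and ψ agree on every row, so they are logically equivalent.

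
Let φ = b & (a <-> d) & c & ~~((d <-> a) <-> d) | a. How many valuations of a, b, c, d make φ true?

8

a | b | c | d | φ
- | - | - | - | -
0 | 0 | 0 | 0 | 0
0 | 0 | 0 | 1 | 0
0 | 0 | 1 | 0 | 0
0 | 0 | 1 | 1 | 0
0 | 1 | 0 | 0 | 0
0 | 1 | 0 | 1 | 0
0 | 1 | 1 | 0 | 0
0 | 1 | 1 | 1 | 0
1 | 0 | 0 | 0 | 1
1 | 0 | 0 | 1 | 1
1 | 0 | 1 | 0 | 1
1 | 0 | 1 | 1 | 1
1 | 1 | 0 | 0 | 1
1 | 1 | 0 | 1 | 1
1 | 1 | 1 | 0 | 1
1 | 1 | 1 | 1 | 1
The formula is true on 8 of the 16 rows.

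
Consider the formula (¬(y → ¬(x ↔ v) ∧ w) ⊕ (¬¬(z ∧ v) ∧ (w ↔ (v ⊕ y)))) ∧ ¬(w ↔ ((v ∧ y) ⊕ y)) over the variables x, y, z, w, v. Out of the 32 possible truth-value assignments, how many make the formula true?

8

x  y  z  w  v  |  φ
1  1  1  1  1  |  1
1  1  1  1  0  |  0
1  1  1  0  1  |  0
1  1  1  0  0  |  1
1  1  0  1  1  |  1
1  1  0  1  0  |  0
1  1  0  0  1  |  0
1  1  0  0  0  |  1
1  0  1  1  1  |  1
1  0  1  1  0  |  0
1  0  1  0  1  |  0
1  0  1  0  0  |  0
1  0  0  1  1  |  0
1  0  0  1  0  |  0
1  0  0  0  1  |  0
1  0  0  0  0  |  0
0  1  1  1  1  |  0
0  1  1  1  0  |  0
0  1  1  0  1  |  0
0  1  1  0  0  |  1
0  1  0  1  1  |  0
0  1  0  1  0  |  0
0  1  0  0  1  |  0
0  1  0  0  0  |  1
0  0  1  1  1  |  1
0  0  1  1  0  |  0
0  0  1  0  1  |  0
0  0  1  0  0  |  0
0  0  0  1  1  |  0
0  0  0  1  0  |  0
0  0  0  0  1  |  0
0  0  0  0  0  |  0
The formula is true on 8 of the 32 rows.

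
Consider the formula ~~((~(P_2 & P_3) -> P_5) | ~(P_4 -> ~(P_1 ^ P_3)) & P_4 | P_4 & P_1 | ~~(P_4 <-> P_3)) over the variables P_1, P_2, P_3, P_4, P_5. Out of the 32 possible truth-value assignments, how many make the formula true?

 P_1    P_2    P_3    P_4    P_5   |    φ  
False  False  False  False  False  |   True
False  False  False  False   True  |   True
False  False  False   True  False  |  False
False  False  False   True   True  |   True
False  False   True  False  False  |  False
False  False   True  False   True  |   True
False  False   True   True  False  |   True
False  False   True   True   True  |   True
False   True  False  False  False  |   True
False   True  False  False   True  |   True
False   True  False   True  False  |  False
False   True  False   True   True  |   True
False   True   True  False  False  |   True
False   True   True  False   True  |   True
False   True   True   True  False  |   True
False   True   True   True   True  |   True
 True  False  False  False  False  |   True
 True  False  False  False   True  |   True
 True  False  False   True  False  |   True
 True  False  False   True   True  |   True
 True  False   True  False  False  |  False
 True  False   True  False   True  |   True
 True  False   True   True  False  |   True
 True  False   True   True   True  |   True
 True   True  False  False  False  |   True
 True   True  False  False   True  |   True
 True   True  False   True  False  |   True
 True   True  False   True   True  |   True
 True   True   True  False  False  |   True
 True   True   True  False   True  |   True
 True   True   True   True  False  |   True
 True   True   True   True   True  |   True
The formula is true on 28 of the 32 rows.

28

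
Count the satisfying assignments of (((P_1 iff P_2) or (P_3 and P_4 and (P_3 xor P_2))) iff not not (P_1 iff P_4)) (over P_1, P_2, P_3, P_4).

P_1 | P_2 | P_3 | P_4 | (P_1 iff P_2) | (P_3 xor P_2) | (P_1 iff P_4) | not (P_1 iff P_4) | not not (P_1 iff P_4) | φ
--- | --- | --- | --- | ------------- | ------------- | ------------- | ----------------- | --------------------- | -
 F  |  F  |  F  |  F  |       T       |       F       |       T       |         F         |           T           | T
 F  |  F  |  F  |  T  |       T       |       F       |       F       |         T         |           F           | F
 F  |  F  |  T  |  F  |       T       |       T       |       T       |         F         |           T           | T
 F  |  F  |  T  |  T  |       T       |       T       |       F       |         T         |           F           | F
 F  |  T  |  F  |  F  |       F       |       T       |       T       |         F         |           T           | F
 F  |  T  |  F  |  T  |       F       |       T       |       F       |         T         |           F           | T
 F  |  T  |  T  |  F  |       F       |       F       |       T       |         F         |           T           | F
 F  |  T  |  T  |  T  |       F       |       F       |       F       |         T         |           F           | T
 T  |  F  |  F  |  F  |       F       |       F       |       F       |         T         |           F           | T
 T  |  F  |  F  |  T  |       F       |       F       |       T       |         F         |           T           | F
 T  |  F  |  T  |  F  |       F       |       T       |       F       |         T         |           F           | T
 T  |  F  |  T  |  T  |       F       |       T       |       T       |         F         |           T           | T
 T  |  T  |  F  |  F  |       T       |       T       |       F       |         T         |           F           | F
 T  |  T  |  F  |  T  |       T       |       T       |       T       |         F         |           T           | T
 T  |  T  |  T  |  F  |       T       |       F       |       F       |         T         |           F           | F
 T  |  T  |  T  |  T  |       T       |       F       |       T       |         F         |           T           | T
The formula is true on 9 of the 16 rows.

9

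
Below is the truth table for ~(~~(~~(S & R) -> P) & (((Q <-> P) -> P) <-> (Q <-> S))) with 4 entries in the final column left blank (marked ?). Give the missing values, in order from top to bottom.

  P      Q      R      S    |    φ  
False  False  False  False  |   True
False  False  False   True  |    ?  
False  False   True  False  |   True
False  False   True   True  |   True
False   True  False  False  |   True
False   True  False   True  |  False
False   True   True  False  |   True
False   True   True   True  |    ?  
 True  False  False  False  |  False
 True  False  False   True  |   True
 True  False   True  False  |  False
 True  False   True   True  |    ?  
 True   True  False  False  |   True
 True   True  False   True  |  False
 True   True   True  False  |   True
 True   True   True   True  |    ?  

False, True, True, False

Row P=False, Q=False, R=False, S=True: ~~(~~(S & R) -> P) = True, (((Q <-> P) -> P) <-> (Q <-> S)) = True, (~~(~~(S & R) -> P) & (((Q <-> P) -> P) <-> (Q <-> S))) = True, so the formula = False.
Row P=False, Q=True, R=True, S=True: ~~(~~(S & R) -> P) = False, (((Q <-> P) -> P) <-> (Q <-> S)) = True, (~~(~~(S & R) -> P) & (((Q <-> P) -> P) <-> (Q <-> S))) = False, so the formula = True.
Row P=True, Q=False, R=True, S=True: ~~(~~(S & R) -> P) = True, (((Q <-> P) -> P) <-> (Q <-> S)) = False, (~~(~~(S & R) -> P) & (((Q <-> P) -> P) <-> (Q <-> S))) = False, so the formula = True.
Row P=True, Q=True, R=True, S=True: ~~(~~(S & R) -> P) = True, (((Q <-> P) -> P) <-> (Q <-> S)) = True, (~~(~~(S & R) -> P) & (((Q <-> P) -> P) <-> (Q <-> S))) = True, so the formula = False.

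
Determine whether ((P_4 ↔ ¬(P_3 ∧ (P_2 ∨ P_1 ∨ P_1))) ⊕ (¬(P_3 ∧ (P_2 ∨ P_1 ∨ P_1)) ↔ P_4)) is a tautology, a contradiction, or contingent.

contradiction

P_1 | P_2 | P_3 | P_4 || (P_2 ∨ P_1 ∨ P_1) | (P_3 ∧ (P_2 ∨ P_1 ∨ P_1)) | ¬(P_3 ∧ (P_2 ∨ P_1 ∨ P_1)) | φ
 1  |  1  |  1  |  1  ||         1         |             1             |             0              | 0
 1  |  1  |  1  |  0  ||         1         |             1             |             0              | 0
 1  |  1  |  0  |  1  ||         1         |             0             |             1              | 0
 1  |  1  |  0  |  0  ||         1         |             0             |             1              | 0
 1  |  0  |  1  |  1  ||         1         |             1             |             0              | 0
 1  |  0  |  1  |  0  ||         1         |             1             |             0              | 0
 1  |  0  |  0  |  1  ||         1         |             0             |             1              | 0
 1  |  0  |  0  |  0  ||         1         |             0             |             1              | 0
 0  |  1  |  1  |  1  ||         1         |             1             |             0              | 0
 0  |  1  |  1  |  0  ||         1         |             1             |             0              | 0
 0  |  1  |  0  |  1  ||         1         |             0             |             1              | 0
 0  |  1  |  0  |  0  ||         1         |             0             |             1              | 0
 0  |  0  |  1  |  1  ||         0         |             0             |             1              | 0
 0  |  0  |  1  |  0  ||         0         |             0             |             1              | 0
 0  |  0  |  0  |  1  ||         0         |             0             |             1              | 0
 0  |  0  |  0  |  0  ||         0         |             0             |             1              | 0
Every row is 0, so the formula is a contradiction.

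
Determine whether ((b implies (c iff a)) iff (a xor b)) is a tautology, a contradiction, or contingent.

contingent

a | b | c | (c iff a) | (b implies (c iff a)) | (a xor b) | φ
- | - | - | --------- | --------------------- | --------- | -
1 | 1 | 1 |     1     |           1           |     0     | 0
1 | 1 | 0 |     0     |           0           |     0     | 1
1 | 0 | 1 |     1     |           1           |     1     | 1
1 | 0 | 0 |     0     |           1           |     1     | 1
0 | 1 | 1 |     0     |           0           |     1     | 0
0 | 1 | 0 |     1     |           1           |     1     | 1
0 | 0 | 1 |     0     |           1           |     0     | 0
0 | 0 | 0 |     1     |           1           |     0     | 0
4 of 8 rows are 1, so the formula is contingent.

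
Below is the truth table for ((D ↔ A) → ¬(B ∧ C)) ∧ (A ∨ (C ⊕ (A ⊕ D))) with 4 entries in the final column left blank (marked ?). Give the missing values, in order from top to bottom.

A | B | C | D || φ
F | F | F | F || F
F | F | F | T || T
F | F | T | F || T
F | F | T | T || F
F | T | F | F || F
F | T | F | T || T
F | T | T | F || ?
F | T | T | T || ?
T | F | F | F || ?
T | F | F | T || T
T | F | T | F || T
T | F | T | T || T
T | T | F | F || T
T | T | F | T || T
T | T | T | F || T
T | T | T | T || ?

F, F, T, F

Row A=F, B=T, C=T, D=F: ((D ↔ A) → ¬(B ∧ C)) = F, (A ∨ (C ⊕ (A ⊕ D))) = T, so the formula = F.
Row A=F, B=T, C=T, D=T: ((D ↔ A) → ¬(B ∧ C)) = T, (A ∨ (C ⊕ (A ⊕ D))) = F, so the formula = F.
Row A=T, B=F, C=F, D=F: ((D ↔ A) → ¬(B ∧ C)) = T, (A ∨ (C ⊕ (A ⊕ D))) = T, so the formula = T.
Row A=T, B=T, C=T, D=T: ((D ↔ A) → ¬(B ∧ C)) = F, (A ∨ (C ⊕ (A ⊕ D))) = T, so the formula = F.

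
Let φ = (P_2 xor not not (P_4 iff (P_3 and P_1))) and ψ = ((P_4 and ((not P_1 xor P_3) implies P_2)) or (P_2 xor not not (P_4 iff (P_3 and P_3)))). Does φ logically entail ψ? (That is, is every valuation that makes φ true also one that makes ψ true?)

no

P_1  P_2  P_3  P_4  |  φ  ψ
 T    T    T    T   |  F  T
 T    T    T    F   |  T  T
 T    T    F    T   |  T  T
 T    T    F    F   |  F  F
 T    F    T    T   |  T  T
 T    F    T    F   |  F  F
 T    F    F    T   |  F  T
 T    F    F    F   |  T  T
 F    T    T    T   |  T  T
 F    T    T    F   |  F  T
 F    T    F    T   |  T  T
 F    T    F    F   |  F  F
 F    F    T    T   |  F  T
 F    F    T    F   |  T  F
 F    F    F    T   |  F  F
 F    F    F    F   |  T  T
At P_1=F, P_2=F, P_3=T, P_4=F we have φ true but ψ false, so φ does not entail ψ.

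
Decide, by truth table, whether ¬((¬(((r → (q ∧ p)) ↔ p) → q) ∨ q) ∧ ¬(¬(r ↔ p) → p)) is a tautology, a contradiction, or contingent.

contingent

p  q  r  |  (q ∧ p)  (r → (q ∧ p))  ((r → (q ∧ p)) ↔ p)  (((r → (q ∧ p)) ↔ p) → q)  ¬(((r → (q ∧ p)) ↔ p) → q)  (r ↔ p)  ¬(r ↔ p)  (¬(r ↔ p) → p)  ¬(¬(r ↔ p) → p)  φ
F  F  F  |     F           T                 F                       T                          F                  T        F            T                F         T
F  F  T  |     F           F                 T                       F                          T                  F        T            F                T         F
F  T  F  |     F           T                 F                       T                          F                  T        F            T                F         T
F  T  T  |     F           F                 T                       T                          F                  F        T            F                T         F
T  F  F  |     F           T                 T                       F                          T                  F        T            T                F         T
T  F  T  |     F           F                 F                       T                          F                  T        F            T                F         T
T  T  F  |     T           T                 T                       T                          F                  F        T            T                F         T
T  T  T  |     T           T                 T                       T                          F                  T        F            T                F         T
6 of 8 rows are T, so the formula is contingent.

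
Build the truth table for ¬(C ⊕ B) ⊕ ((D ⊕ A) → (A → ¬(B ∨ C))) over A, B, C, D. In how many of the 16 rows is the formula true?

A  B  C  D  |  (C ⊕ B)  ¬(C ⊕ B)  (D ⊕ A)  (B ∨ C)  ¬(B ∨ C)  (A → ¬(B ∨ C))  ((D ⊕ A) → (A → ¬(B ∨ C)))  φ
0  0  0  0  |     0        1         0        0        1            1                     1               0
0  0  0  1  |     0        1         1        0        1            1                     1               0
0  0  1  0  |     1        0         0        1        0            1                     1               1
0  0  1  1  |     1        0         1        1        0            1                     1               1
0  1  0  0  |     1        0         0        1        0            1                     1               1
0  1  0  1  |     1        0         1        1        0            1                     1               1
0  1  1  0  |     0        1         0        1        0            1                     1               0
0  1  1  1  |     0        1         1        1        0            1                     1               0
1  0  0  0  |     0        1         1        0        1            1                     1               0
1  0  0  1  |     0        1         0        0        1            1                     1               0
1  0  1  0  |     1        0         1        1        0            0                     0               0
1  0  1  1  |     1        0         0        1        0            0                     1               1
1  1  0  0  |     1        0         1        1        0            0                     0               0
1  1  0  1  |     1        0         0        1        0            0                     1               1
1  1  1  0  |     0        1         1        1        0            0                     0               1
1  1  1  1  |     0        1         0        1        0            0                     1               0
The formula is true on 7 of the 16 rows.

7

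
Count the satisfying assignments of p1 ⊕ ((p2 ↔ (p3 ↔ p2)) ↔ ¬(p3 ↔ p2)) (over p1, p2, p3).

  p1     p2     p3   |  (p3 ↔ p2)  (p2 ↔ (p3 ↔ p2))  ¬(p3 ↔ p2)    φ  
 True   True   True  |     True          True          False      True
 True   True  False  |    False         False           True      True
 True  False   True  |    False          True           True     False
 True  False  False  |     True         False          False     False
False   True   True  |     True          True          False     False
False   True  False  |    False         False           True     False
False  False   True  |    False          True           True      True
False  False  False  |     True         False          False      True
The formula is true on 4 of the 8 rows.

4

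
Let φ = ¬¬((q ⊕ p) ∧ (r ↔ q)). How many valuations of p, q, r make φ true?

  p   |   q   |   r   | (q ⊕ p) | (r ↔ q) | ((q ⊕ p) ∧ (r ↔ q)) | ¬((q ⊕ p) ∧ (r ↔ q)) | ¬¬((q ⊕ p) ∧ (r ↔ q))
----- | ----- | ----- | ------- | ------- | ------------------- | -------------------- | ---------------------
 True |  True |  True |  False  |   True  |        False        |         True         |         False        
 True |  True | False |  False  |  False  |        False        |         True         |         False        
 True | False |  True |   True  |  False  |        False        |         True         |         False        
 True | False | False |   True  |   True  |         True        |        False         |          True        
False |  True |  True |   True  |   True  |         True        |        False         |          True        
False |  True | False |   True  |  False  |        False        |         True         |         False        
False | False |  True |  False  |  False  |        False        |         True         |         False        
False | False | False |  False  |   True  |        False        |         True         |         False        
The formula is true on 2 of the 8 rows.

2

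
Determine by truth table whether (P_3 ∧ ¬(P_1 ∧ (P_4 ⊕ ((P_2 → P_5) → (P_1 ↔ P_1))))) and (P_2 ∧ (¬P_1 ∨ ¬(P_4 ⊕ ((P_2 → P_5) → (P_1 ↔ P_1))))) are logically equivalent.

not equivalent

P_1  P_2  P_3  P_4  P_5  |  φ  ψ
 1    1    1    1    1   |  1  1
 1    1    1    1    0   |  1  1
 1    1    1    0    1   |  0  0
 1    1    1    0    0   |  0  0
 1    1    0    1    1   |  0  1
 1    1    0    1    0   |  0  1
 1    1    0    0    1   |  0  0
 1    1    0    0    0   |  0  0
 1    0    1    1    1   |  1  0
 1    0    1    1    0   |  1  0
 1    0    1    0    1   |  0  0
 1    0    1    0    0   |  0  0
 1    0    0    1    1   |  0  0
 1    0    0    1    0   |  0  0
 1    0    0    0    1   |  0  0
 1    0    0    0    0   |  0  0
 0    1    1    1    1   |  1  1
 0    1    1    1    0   |  1  1
 0    1    1    0    1   |  1  1
 0    1    1    0    0   |  1  1
 0    1    0    1    1   |  0  1
 0    1    0    1    0   |  0  1
 0    1    0    0    1   |  0  1
 0    1    0    0    0   |  0  1
 0    0    1    1    1   |  1  0
 0    0    1    1    0   |  1  0
 0    0    1    0    1   |  1  0
 0    0    1    0    0   |  1  0
 0    0    0    1    1   |  0  0
 0    0    0    1    0   |  0  0
 0    0    0    0    1   |  0  0
 0    0    0    0    0   |  0  0
The columns differ at P_1=1, P_2=1, P_3=0, P_4=1, P_5=1 (φ=0, ψ=1), so they are not equivalent.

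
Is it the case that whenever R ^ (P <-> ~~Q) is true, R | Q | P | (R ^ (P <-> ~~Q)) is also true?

yes

P | Q | R || φ | ψ
T | T | T || F | T
T | T | F || T | T
T | F | T || T | T
T | F | F || F | T
F | T | T || T | T
F | T | F || F | T
F | F | T || F | T
F | F | F || T | T
In every row where φ is true, ψ is also true, so φ ⊨ ψ.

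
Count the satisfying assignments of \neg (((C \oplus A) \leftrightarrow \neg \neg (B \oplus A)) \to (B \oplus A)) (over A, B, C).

A | B | C | (C \oplus A) | (B \oplus A) | \neg (B \oplus A) | \neg \neg (B \oplus A) | φ
- | - | - | ------------ | ------------ | ----------------- | ---------------------- | -
T | T | T |      F       |      F       |         T         |           F            | T
T | T | F |      T       |      F       |         T         |           F            | F
T | F | T |      F       |      T       |         F         |           T            | F
T | F | F |      T       |      T       |         F         |           T            | F
F | T | T |      T       |      T       |         F         |           T            | F
F | T | F |      F       |      T       |         F         |           T            | F
F | F | T |      T       |      F       |         T         |           F            | F
F | F | F |      F       |      F       |         T         |           F            | T
The formula is true on 2 of the 8 rows.

2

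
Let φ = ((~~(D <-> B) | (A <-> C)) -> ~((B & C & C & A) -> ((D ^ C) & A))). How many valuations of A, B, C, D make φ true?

A  B  C  D     (D <-> B)  ~(D <-> B)  ~~(D <-> B)  (A <-> C)  (~~(D <-> B) | (A <-> C))  (B & C & C & A)  (D ^ C)  ((D ^ C) & A)  φ
T  T  T  T         T          F            T           T                  T                     T            F           F        T
T  T  T  F         F          T            F           T                  T                     T            T           T        F
T  T  F  T         T          F            T           F                  T                     F            T           T        F
T  T  F  F         F          T            F           F                  F                     F            F           F        T
T  F  T  T         F          T            F           T                  T                     F            F           F        F
T  F  T  F         T          F            T           T                  T                     F            T           T        F
T  F  F  T         F          T            F           F                  F                     F            T           T        T
T  F  F  F         T          F            T           F                  T                     F            F           F        F
F  T  T  T         T          F            T           F                  T                     F            F           F        F
F  T  T  F         F          T            F           F                  F                     F            T           F        T
F  T  F  T         T          F            T           T                  T                     F            T           F        F
F  T  F  F         F          T            F           T                  T                     F            F           F        F
F  F  T  T         F          T            F           F                  F                     F            F           F        T
F  F  T  F         T          F            T           F                  T                     F            T           F        F
F  F  F  T         F          T            F           T                  T                     F            T           F        F
F  F  F  F         T          F            T           T                  T                     F            F           F        F
The formula is true on 5 of the 16 rows.

5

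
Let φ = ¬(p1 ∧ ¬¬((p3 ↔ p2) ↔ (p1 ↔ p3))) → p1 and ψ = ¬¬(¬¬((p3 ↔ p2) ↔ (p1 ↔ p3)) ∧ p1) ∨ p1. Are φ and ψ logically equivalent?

equivalent

p1 | p2 | p3 || φ | ψ
0  | 0  | 0  || 0 | 0
0  | 0  | 1  || 0 | 0
0  | 1  | 0  || 0 | 0
0  | 1  | 1  || 0 | 0
1  | 0  | 0  || 1 | 1
1  | 0  | 1  || 1 | 1
1  | 1  | 0  || 1 | 1
1  | 1  | 1  || 1 | 1
The columns for φ and ψ agree on every row, so they are logically equivalent.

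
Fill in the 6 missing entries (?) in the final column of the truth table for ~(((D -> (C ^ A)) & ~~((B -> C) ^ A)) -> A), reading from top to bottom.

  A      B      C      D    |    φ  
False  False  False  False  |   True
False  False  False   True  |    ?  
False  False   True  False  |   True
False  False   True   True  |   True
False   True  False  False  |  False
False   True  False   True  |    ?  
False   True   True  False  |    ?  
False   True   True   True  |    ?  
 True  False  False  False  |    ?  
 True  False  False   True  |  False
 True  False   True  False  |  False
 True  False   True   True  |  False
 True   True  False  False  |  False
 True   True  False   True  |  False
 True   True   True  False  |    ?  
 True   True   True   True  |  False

False, False, True, True, False, False

Row A=False, B=False, C=False, D=True: ((D -> (C ^ A)) & ~~((B -> C) ^ A)) = False, (((D -> (C ^ A)) & ~~((B -> C) ^ A)) -> A) = True, so the formula = False.
Row A=False, B=True, C=False, D=True: ((D -> (C ^ A)) & ~~((B -> C) ^ A)) = False, (((D -> (C ^ A)) & ~~((B -> C) ^ A)) -> A) = True, so the formula = False.
Row A=False, B=True, C=True, D=False: ((D -> (C ^ A)) & ~~((B -> C) ^ A)) = True, (((D -> (C ^ A)) & ~~((B -> C) ^ A)) -> A) = False, so the formula = True.
Row A=False, B=True, C=True, D=True: ((D -> (C ^ A)) & ~~((B -> C) ^ A)) = True, (((D -> (C ^ A)) & ~~((B -> C) ^ A)) -> A) = False, so the formula = True.
Row A=True, B=False, C=False, D=False: ((D -> (C ^ A)) & ~~((B -> C) ^ A)) = False, (((D -> (C ^ A)) & ~~((B -> C) ^ A)) -> A) = True, so the formula = False.
Row A=True, B=True, C=True, D=False: ((D -> (C ^ A)) & ~~((B -> C) ^ A)) = False, (((D -> (C ^ A)) & ~~((B -> C) ^ A)) -> A) = True, so the formula = False.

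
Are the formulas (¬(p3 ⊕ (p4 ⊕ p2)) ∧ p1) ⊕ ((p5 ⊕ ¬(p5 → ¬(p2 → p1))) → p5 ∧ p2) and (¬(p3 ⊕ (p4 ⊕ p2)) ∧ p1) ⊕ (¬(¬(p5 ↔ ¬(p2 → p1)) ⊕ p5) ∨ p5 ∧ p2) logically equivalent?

p1  p2  p3  p4  p5  |  φ  ψ
1   1   1   1   1   |  1  1
1   1   1   1   0   |  1  1
1   1   1   0   1   |  0  0
1   1   1   0   0   |  0  0
1   1   0   1   1   |  0  0
1   1   0   1   0   |  0  0
1   1   0   0   1   |  1  1
1   1   0   0   0   |  1  1
1   0   1   1   1   |  0  0
1   0   1   1   0   |  0  0
1   0   1   0   1   |  1  1
1   0   1   0   0   |  1  1
1   0   0   1   1   |  1  1
1   0   0   1   0   |  1  1
1   0   0   0   1   |  0  0
1   0   0   0   0   |  0  0
0   1   1   1   1   |  1  1
0   1   1   1   0   |  1  0
0   1   1   0   1   |  1  1
0   1   1   0   0   |  1  0
0   1   0   1   1   |  1  1
0   1   0   1   0   |  1  0
0   1   0   0   1   |  1  1
0   1   0   0   0   |  1  0
0   0   1   1   1   |  1  1
0   0   1   1   0   |  1  1
0   0   1   0   1   |  1  1
0   0   1   0   0   |  1  1
0   0   0   1   1   |  1  1
0   0   0   1   0   |  1  1
0   0   0   0   1   |  1  1
0   0   0   0   0   |  1  1
The columns differ at p1=0, p2=1, p3=1, p4=1, p5=0 (φ=1, ψ=0), so they are not equivalent.

not equivalent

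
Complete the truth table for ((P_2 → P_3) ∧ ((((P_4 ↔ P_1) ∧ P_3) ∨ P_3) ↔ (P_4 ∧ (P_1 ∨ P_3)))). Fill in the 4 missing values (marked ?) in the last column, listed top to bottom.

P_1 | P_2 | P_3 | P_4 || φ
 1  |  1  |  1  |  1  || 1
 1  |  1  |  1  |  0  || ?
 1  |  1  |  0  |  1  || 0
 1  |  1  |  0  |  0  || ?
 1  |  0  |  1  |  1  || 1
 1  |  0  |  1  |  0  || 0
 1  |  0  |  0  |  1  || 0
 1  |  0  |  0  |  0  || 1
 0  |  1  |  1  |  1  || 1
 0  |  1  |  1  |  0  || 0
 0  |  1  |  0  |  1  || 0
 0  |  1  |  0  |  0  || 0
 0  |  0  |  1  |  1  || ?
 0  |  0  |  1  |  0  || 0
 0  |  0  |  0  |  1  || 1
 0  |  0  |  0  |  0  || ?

0, 0, 1, 1

Row P_1=1, P_2=1, P_3=1, P_4=0: (P_2 → P_3) = 1, ((((P_4 ↔ P_1) ∧ P_3) ∨ P_3) ↔ (P_4 ∧ (P_1 ∨ P_3))) = 0, so the formula = 0.
Row P_1=1, P_2=1, P_3=0, P_4=0: (P_2 → P_3) = 0, ((((P_4 ↔ P_1) ∧ P_3) ∨ P_3) ↔ (P_4 ∧ (P_1 ∨ P_3))) = 1, so the formula = 0.
Row P_1=0, P_2=0, P_3=1, P_4=1: (P_2 → P_3) = 1, ((((P_4 ↔ P_1) ∧ P_3) ∨ P_3) ↔ (P_4 ∧ (P_1 ∨ P_3))) = 1, so the formula = 1.
Row P_1=0, P_2=0, P_3=0, P_4=0: (P_2 → P_3) = 1, ((((P_4 ↔ P_1) ∧ P_3) ∨ P_3) ↔ (P_4 ∧ (P_1 ∨ P_3))) = 1, so the formula = 1.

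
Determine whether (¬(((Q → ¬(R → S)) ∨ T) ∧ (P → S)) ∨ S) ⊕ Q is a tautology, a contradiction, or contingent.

  P   |   Q   |   R   |   S   |   T   ||   φ  
 True |  True |  True |  True |  True || False
 True |  True |  True |  True | False || False
 True |  True |  True | False |  True || False
 True |  True |  True | False | False || False
 True |  True | False |  True |  True || False
 True |  True | False |  True | False || False
 True |  True | False | False |  True || False
 True |  True | False | False | False || False
 True | False |  True |  True |  True ||  True
 True | False |  True |  True | False ||  True
 True | False |  True | False |  True ||  True
 True | False |  True | False | False ||  True
 True | False | False |  True |  True ||  True
 True | False | False |  True | False ||  True
 True | False | False | False |  True ||  True
 True | False | False | False | False ||  True
False |  True |  True |  True |  True || False
False |  True |  True |  True | False || False
False |  True |  True | False |  True ||  True
False |  True |  True | False | False ||  True
False |  True | False |  True |  True || False
False |  True | False |  True | False || False
False |  True | False | False |  True ||  True
False |  True | False | False | False || False
False | False |  True |  True |  True ||  True
False | False |  True |  True | False ||  True
False | False |  True | False |  True || False
False | False |  True | False | False || False
False | False | False |  True |  True ||  True
False | False | False |  True | False ||  True
False | False | False | False |  True || False
False | False | False | False | False || False
15 of 32 rows are True, so the formula is contingent.

contingent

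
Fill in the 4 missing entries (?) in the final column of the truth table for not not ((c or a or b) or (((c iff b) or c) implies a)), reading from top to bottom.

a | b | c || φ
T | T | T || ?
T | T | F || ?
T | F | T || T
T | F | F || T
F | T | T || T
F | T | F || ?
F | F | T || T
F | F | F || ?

Row a=T, b=T, c=T: ((c or a or b) or (((c iff b) or c) implies a)) = T, not ((c or a or b) or (((c iff b) or c) implies a)) = F, so the formula = T.
Row a=T, b=T, c=F: ((c or a or b) or (((c iff b) or c) implies a)) = T, not ((c or a or b) or (((c iff b) or c) implies a)) = F, so the formula = T.
Row a=F, b=T, c=F: ((c or a or b) or (((c iff b) or c) implies a)) = T, not ((c or a or b) or (((c iff b) or c) implies a)) = F, so the formula = T.
Row a=F, b=F, c=F: ((c or a or b) or (((c iff b) or c) implies a)) = F, not ((c or a or b) or (((c iff b) or c) implies a)) = T, so the formula = F.

T, T, T, F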